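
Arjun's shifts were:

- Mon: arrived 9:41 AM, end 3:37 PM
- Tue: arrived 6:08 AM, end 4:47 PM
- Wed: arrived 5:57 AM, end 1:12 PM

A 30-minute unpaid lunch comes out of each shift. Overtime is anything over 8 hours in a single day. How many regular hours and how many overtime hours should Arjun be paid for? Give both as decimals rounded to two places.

Mon: 9:41 AM–3:37 PM = 5 h 56 min; less 30 min break → 5 h 26 min
Tue: 6:08 AM–4:47 PM = 10 h 39 min; less 30 min break → 10 h 9 min
Wed: 5:57 AM–1:12 PM = 7 h 15 min; less 30 min break → 6 h 45 min
Mon reg 5 h 26 min / OT 0 h 0 min; Tue reg 8 h 0 min / OT 2 h 9 min; Wed reg 6 h 45 min / OT 0 h 0 min.
Totals: regular 20 h 11 min, overtime 2 h 9 min.

Regular 20.18 hours, overtime 2.15 hours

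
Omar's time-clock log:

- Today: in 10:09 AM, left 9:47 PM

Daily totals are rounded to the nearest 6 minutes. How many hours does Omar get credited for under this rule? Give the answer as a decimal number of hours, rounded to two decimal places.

Today: 10:09 AM–9:47 PM = 11 h 38 min → rounds to 11 h 36 min

11.60 hours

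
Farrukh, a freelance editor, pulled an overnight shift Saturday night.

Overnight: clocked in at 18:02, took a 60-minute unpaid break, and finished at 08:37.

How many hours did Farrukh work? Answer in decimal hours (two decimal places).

Overnight: 18:02 → midnight = 5 h 58 min; midnight → 08:37 = 8 h 37 min; span 14 h 35 min; less 60 min break → 13 h 35 min

13.58 hours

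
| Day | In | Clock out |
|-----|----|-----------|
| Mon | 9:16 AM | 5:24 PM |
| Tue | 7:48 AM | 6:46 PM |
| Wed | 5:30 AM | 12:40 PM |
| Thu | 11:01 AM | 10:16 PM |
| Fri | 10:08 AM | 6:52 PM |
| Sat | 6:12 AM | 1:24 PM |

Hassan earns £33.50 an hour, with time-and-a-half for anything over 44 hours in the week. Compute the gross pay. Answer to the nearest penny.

£1948.86

Mon: 9:16 AM–5:24 PM = 8 h 8 min
Tue: 7:48 AM–6:46 PM = 10 h 58 min
Wed: 5:30 AM–12:40 PM = 7 h 10 min
Thu: 11:01 AM–10:16 PM = 11 h 15 min
Fri: 10:08 AM–6:52 PM = 8 h 44 min
Sat: 6:12 AM–1:24 PM = 7 h 12 min
Total worked: 53 h 27 min = 3207 min.
Regular 44 h 0 min = 2640 min at £33.50/h; overtime 9 h 27 min = 567 min at £50.25/h.
Pay = (2640 × £33.50 + 567 × £50.25) ÷ 60 = £1948.86.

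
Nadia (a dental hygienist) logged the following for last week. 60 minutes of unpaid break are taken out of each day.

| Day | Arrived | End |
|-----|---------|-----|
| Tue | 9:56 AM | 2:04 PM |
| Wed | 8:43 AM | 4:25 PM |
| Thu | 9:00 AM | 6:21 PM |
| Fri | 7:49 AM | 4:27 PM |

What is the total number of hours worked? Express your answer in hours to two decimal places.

25.82 hours

Tue: 9:56 AM–2:04 PM = 4 h 8 min; less 60 min break → 3 h 8 min
Wed: 8:43 AM–4:25 PM = 7 h 42 min; less 60 min break → 6 h 42 min
Thu: 9:00 AM–6:21 PM = 9 h 21 min; less 60 min break → 8 h 21 min
Fri: 7:49 AM–4:27 PM = 8 h 38 min; less 60 min break → 7 h 38 min
Total: 3 h 8 min + 6 h 42 min + 8 h 21 min + 7 h 38 min = 25 h 49 min.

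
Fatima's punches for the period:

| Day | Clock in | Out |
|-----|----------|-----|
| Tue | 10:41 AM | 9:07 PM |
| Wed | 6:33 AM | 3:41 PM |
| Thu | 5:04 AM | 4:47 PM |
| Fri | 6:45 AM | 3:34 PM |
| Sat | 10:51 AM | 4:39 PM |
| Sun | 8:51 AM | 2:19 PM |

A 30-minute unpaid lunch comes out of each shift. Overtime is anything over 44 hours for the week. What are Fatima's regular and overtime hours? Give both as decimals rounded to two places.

Regular 44.00 hours, overtime 4.37 hours

Tue: 10:41 AM–9:07 PM = 10 h 26 min; less 30 min break → 9 h 56 min
Wed: 6:33 AM–3:41 PM = 9 h 8 min; less 30 min break → 8 h 38 min
Thu: 5:04 AM–4:47 PM = 11 h 43 min; less 30 min break → 11 h 13 min
Fri: 6:45 AM–3:34 PM = 8 h 49 min; less 30 min break → 8 h 19 min
Sat: 10:51 AM–4:39 PM = 5 h 48 min; less 30 min break → 5 h 18 min
Sun: 8:51 AM–2:19 PM = 5 h 28 min; less 30 min break → 4 h 58 min
Total worked: 48 h 22 min = 48.37 h.
Threshold 44 h → overtime 4 h 22 min, regular 44 h 0 min.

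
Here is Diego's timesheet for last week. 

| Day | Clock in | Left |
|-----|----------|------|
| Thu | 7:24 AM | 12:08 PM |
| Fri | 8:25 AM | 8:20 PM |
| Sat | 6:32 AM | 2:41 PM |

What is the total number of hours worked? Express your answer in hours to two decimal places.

Thu: 7:24 AM–12:08 PM = 4 h 44 min
Fri: 8:25 AM–8:20 PM = 11 h 55 min
Sat: 6:32 AM–2:41 PM = 8 h 9 min
Total: 4 h 44 min + 11 h 55 min + 8 h 9 min = 24 h 48 min.

24.80 hours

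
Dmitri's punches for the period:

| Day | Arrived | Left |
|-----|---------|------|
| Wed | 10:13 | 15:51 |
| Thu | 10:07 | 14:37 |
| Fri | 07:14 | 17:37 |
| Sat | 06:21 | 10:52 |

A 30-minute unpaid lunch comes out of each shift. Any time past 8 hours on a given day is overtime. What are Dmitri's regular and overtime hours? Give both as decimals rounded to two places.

Regular 21.15 hours, overtime 1.88 hours

Wed: 10:13–15:51 = 5 h 38 min; less 30 min break → 5 h 8 min
Thu: 10:07–14:37 = 4 h 30 min; less 30 min break → 4 h 0 min
Fri: 07:14–17:37 = 10 h 23 min; less 30 min break → 9 h 53 min
Sat: 06:21–10:52 = 4 h 31 min; less 30 min break → 4 h 1 min
Wed reg 5 h 8 min / OT 0 h 0 min; Thu reg 4 h 0 min / OT 0 h 0 min; Fri reg 8 h 0 min / OT 1 h 53 min; Sat reg 4 h 1 min / OT 0 h 0 min.
Totals: regular 21 h 9 min, overtime 1 h 53 min.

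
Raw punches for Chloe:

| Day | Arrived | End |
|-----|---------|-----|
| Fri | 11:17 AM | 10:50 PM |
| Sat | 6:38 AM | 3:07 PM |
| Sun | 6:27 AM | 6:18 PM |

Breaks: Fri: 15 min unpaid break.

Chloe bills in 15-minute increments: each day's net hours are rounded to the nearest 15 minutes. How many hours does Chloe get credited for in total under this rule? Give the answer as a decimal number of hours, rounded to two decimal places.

31.50 hours

Fri: 11:17 AM–10:50 PM = 11 h 33 min − 15 min = 11 h 18 min → rounds to 11 h 15 min
Sat: 6:38 AM–3:07 PM = 8 h 29 min → rounds to 8 h 30 min
Sun: 6:27 AM–6:18 PM = 11 h 51 min → rounds to 11 h 45 min
Total credited: 31 h 30 min.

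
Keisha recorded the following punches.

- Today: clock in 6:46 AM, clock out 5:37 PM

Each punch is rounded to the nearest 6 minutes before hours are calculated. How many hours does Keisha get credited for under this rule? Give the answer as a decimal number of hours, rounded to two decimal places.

Today: in 6:46 AM→6:48 AM, out 5:37 PM→5:36 PM; 10 h 48 min

10.80 hours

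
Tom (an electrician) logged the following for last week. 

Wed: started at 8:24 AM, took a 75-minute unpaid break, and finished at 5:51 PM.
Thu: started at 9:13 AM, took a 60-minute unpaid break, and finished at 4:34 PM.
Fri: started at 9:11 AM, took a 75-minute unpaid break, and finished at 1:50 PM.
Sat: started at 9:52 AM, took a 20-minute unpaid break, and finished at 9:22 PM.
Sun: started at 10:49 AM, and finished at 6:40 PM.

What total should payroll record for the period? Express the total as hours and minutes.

36 h 58 min

Wed: 8:24 AM–5:51 PM = 9 h 27 min; less 75 min break → 8 h 12 min
Thu: 9:13 AM–4:34 PM = 7 h 21 min; less 60 min break → 6 h 21 min
Fri: 9:11 AM–1:50 PM = 4 h 39 min; less 75 min break → 3 h 24 min
Sat: 9:52 AM–9:22 PM = 11 h 30 min; less 20 min break → 11 h 10 min
Sun: 10:49 AM–6:40 PM = 7 h 51 min
Total: 8 h 12 min + 6 h 21 min + 3 h 24 min + 11 h 10 min + 7 h 51 min = 36 h 58 min.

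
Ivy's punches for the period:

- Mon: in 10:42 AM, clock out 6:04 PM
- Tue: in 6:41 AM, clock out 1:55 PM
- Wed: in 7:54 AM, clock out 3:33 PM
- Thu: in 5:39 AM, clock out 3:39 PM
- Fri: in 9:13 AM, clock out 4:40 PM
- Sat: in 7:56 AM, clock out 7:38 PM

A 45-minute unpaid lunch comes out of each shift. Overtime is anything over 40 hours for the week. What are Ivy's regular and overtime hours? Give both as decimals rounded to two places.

Regular 40.00 hours, overtime 6.90 hours

Mon: 10:42 AM–6:04 PM = 7 h 22 min; less 45 min break → 6 h 37 min
Tue: 6:41 AM–1:55 PM = 7 h 14 min; less 45 min break → 6 h 29 min
Wed: 7:54 AM–3:33 PM = 7 h 39 min; less 45 min break → 6 h 54 min
Thu: 5:39 AM–3:39 PM = 10 h 0 min; less 45 min break → 9 h 15 min
Fri: 9:13 AM–4:40 PM = 7 h 27 min; less 45 min break → 6 h 42 min
Sat: 7:56 AM–7:38 PM = 11 h 42 min; less 45 min break → 10 h 57 min
Total worked: 46 h 54 min = 46.90 h.
Threshold 40 h → overtime 6 h 54 min, regular 40 h 0 min.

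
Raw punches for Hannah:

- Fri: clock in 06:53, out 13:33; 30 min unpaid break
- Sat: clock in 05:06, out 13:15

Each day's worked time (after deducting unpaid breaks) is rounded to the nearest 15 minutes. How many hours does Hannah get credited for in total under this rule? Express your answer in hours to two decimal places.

Fri: 06:53–13:33 = 6 h 40 min − 30 min = 6 h 10 min → rounds to 6 h 15 min
Sat: 05:06–13:15 = 8 h 9 min → rounds to 8 h 15 min
Total credited: 14 h 30 min.

14.50 hours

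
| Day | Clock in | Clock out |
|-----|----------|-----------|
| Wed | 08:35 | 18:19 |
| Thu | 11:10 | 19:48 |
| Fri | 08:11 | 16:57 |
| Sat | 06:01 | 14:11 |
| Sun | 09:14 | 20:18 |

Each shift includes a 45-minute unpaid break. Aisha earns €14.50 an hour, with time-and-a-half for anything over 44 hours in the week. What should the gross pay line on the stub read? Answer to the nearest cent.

€617.94

Wed: 08:35–18:19 = 9 h 44 min; less 45 min break → 8 h 59 min
Thu: 11:10–19:48 = 8 h 38 min; less 45 min break → 7 h 53 min
Fri: 08:11–16:57 = 8 h 46 min; less 45 min break → 8 h 1 min
Sat: 06:01–14:11 = 8 h 10 min; less 45 min break → 7 h 25 min
Sun: 09:14–20:18 = 11 h 4 min; less 45 min break → 10 h 19 min
Total worked: 42 h 37 min = 2557 min.
Regular 42 h 37 min = 2557 min at €14.50/h; overtime 0 h 0 min = 0 min at €21.75/h.
Pay = (2557 × €14.50 + 0 × €21.75) ÷ 60 = €617.94.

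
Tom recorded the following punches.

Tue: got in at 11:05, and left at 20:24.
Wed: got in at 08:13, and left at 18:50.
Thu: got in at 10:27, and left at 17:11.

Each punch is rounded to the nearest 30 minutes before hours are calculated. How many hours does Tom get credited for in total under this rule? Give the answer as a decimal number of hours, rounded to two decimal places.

Tue: in 11:05→11:00, out 20:24→20:30; 9 h 30 min
Wed: in 08:13→08:00, out 18:50→19:00; 11 h 0 min
Thu: in 10:27→10:30, out 17:11→17:00; 6 h 30 min
Total credited: 27 h 0 min.

27.00 hours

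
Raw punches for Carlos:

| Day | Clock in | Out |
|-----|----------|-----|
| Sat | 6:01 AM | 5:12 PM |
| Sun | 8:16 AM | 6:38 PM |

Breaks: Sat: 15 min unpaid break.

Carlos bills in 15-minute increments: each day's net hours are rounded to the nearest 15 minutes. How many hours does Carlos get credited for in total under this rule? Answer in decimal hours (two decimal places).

Sat: 6:01 AM–5:12 PM = 11 h 11 min − 15 min = 10 h 56 min → rounds to 11 h 0 min
Sun: 8:16 AM–6:38 PM = 10 h 22 min → rounds to 10 h 15 min
Total credited: 21 h 15 min.

21.25 hours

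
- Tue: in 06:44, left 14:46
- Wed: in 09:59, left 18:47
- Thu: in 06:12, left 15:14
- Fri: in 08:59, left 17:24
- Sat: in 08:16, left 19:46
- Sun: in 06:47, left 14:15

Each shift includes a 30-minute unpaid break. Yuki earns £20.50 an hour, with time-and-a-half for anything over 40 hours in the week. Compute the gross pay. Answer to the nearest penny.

£1135.19

Tue: 06:44–14:46 = 8 h 2 min; less 30 min break → 7 h 32 min
Wed: 09:59–18:47 = 8 h 48 min; less 30 min break → 8 h 18 min
Thu: 06:12–15:14 = 9 h 2 min; less 30 min break → 8 h 32 min
Fri: 08:59–17:24 = 8 h 25 min; less 30 min break → 7 h 55 min
Sat: 08:16–19:46 = 11 h 30 min; less 30 min break → 11 h 0 min
Sun: 06:47–14:15 = 7 h 28 min; less 30 min break → 6 h 58 min
Total worked: 50 h 15 min = 3015 min.
Regular 40 h 0 min = 2400 min at £20.50/h; overtime 10 h 15 min = 615 min at £30.75/h.
Pay = (2400 × £20.50 + 615 × £30.75) ÷ 60 = £1135.19.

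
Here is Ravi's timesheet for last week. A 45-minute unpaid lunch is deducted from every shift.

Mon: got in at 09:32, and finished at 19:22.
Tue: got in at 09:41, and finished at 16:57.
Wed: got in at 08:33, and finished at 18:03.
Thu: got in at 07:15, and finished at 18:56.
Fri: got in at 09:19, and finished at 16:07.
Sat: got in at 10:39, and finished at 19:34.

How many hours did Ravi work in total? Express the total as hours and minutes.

Mon: 09:32–19:22 = 9 h 50 min; less 45 min break → 9 h 5 min
Tue: 09:41–16:57 = 7 h 16 min; less 45 min break → 6 h 31 min
Wed: 08:33–18:03 = 9 h 30 min; less 45 min break → 8 h 45 min
Thu: 07:15–18:56 = 11 h 41 min; less 45 min break → 10 h 56 min
Fri: 09:19–16:07 = 6 h 48 min; less 45 min break → 6 h 3 min
Sat: 10:39–19:34 = 8 h 55 min; less 45 min break → 8 h 10 min
Total: 9 h 5 min + 6 h 31 min + 8 h 45 min + 10 h 56 min + 6 h 3 min + 8 h 10 min = 49 h 30 min.

49 h 30 min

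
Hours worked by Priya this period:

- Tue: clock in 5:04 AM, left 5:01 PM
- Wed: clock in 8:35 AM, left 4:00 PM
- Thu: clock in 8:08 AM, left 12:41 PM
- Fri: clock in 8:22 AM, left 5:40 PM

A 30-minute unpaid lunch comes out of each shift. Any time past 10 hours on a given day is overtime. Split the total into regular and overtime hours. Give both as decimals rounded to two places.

Tue: 5:04 AM–5:01 PM = 11 h 57 min; less 30 min break → 11 h 27 min
Wed: 8:35 AM–4:00 PM = 7 h 25 min; less 30 min break → 6 h 55 min
Thu: 8:08 AM–12:41 PM = 4 h 33 min; less 30 min break → 4 h 3 min
Fri: 8:22 AM–5:40 PM = 9 h 18 min; less 30 min break → 8 h 48 min
Tue reg 10 h 0 min / OT 1 h 27 min; Wed reg 6 h 55 min / OT 0 h 0 min; Thu reg 4 h 3 min / OT 0 h 0 min; Fri reg 8 h 48 min / OT 0 h 0 min.
Totals: regular 29 h 46 min, overtime 1 h 27 min.

Regular 29.77 hours, overtime 1.45 hours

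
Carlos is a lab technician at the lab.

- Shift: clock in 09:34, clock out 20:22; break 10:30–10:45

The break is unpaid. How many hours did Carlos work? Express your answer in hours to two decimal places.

Shift: 09:34–20:22 = 10 h 48 min; less 15 min break → 10 h 33 min

10.55 hours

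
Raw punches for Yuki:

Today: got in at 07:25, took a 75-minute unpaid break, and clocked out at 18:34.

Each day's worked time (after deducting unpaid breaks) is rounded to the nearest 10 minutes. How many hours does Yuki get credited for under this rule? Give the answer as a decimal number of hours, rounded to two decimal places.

Today: 07:25–18:34 = 11 h 9 min − 75 min = 9 h 54 min → rounds to 9 h 50 min

9.83 hours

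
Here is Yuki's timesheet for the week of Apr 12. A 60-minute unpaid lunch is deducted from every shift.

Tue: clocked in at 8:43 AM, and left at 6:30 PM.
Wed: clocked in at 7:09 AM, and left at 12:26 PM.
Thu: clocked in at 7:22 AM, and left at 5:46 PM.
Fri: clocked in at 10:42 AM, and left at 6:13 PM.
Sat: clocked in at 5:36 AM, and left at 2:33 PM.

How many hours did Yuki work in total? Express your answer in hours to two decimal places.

Tue: 8:43 AM–6:30 PM = 9 h 47 min; less 60 min break → 8 h 47 min
Wed: 7:09 AM–12:26 PM = 5 h 17 min; less 60 min break → 4 h 17 min
Thu: 7:22 AM–5:46 PM = 10 h 24 min; less 60 min break → 9 h 24 min
Fri: 10:42 AM–6:13 PM = 7 h 31 min; less 60 min break → 6 h 31 min
Sat: 5:36 AM–2:33 PM = 8 h 57 min; less 60 min break → 7 h 57 min
Total: 8 h 47 min + 4 h 17 min + 9 h 24 min + 6 h 31 min + 7 h 57 min = 36 h 56 min.

36.93 hours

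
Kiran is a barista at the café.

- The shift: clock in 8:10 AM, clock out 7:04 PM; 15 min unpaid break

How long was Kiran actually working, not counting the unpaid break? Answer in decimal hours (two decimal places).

The shift: 8:10 AM–7:04 PM = 10 h 54 min; less 15 min break → 10 h 39 min

10.65 hours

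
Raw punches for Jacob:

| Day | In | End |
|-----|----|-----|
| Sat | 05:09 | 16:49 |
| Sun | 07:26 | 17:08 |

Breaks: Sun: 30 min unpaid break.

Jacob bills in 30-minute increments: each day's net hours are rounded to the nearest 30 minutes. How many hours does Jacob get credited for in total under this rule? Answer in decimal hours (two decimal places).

20.50 hours

Sat: 05:09–16:49 = 11 h 40 min → rounds to 11 h 30 min
Sun: 07:26–17:08 = 9 h 42 min − 30 min = 9 h 12 min → rounds to 9 h 0 min
Total credited: 20 h 30 min.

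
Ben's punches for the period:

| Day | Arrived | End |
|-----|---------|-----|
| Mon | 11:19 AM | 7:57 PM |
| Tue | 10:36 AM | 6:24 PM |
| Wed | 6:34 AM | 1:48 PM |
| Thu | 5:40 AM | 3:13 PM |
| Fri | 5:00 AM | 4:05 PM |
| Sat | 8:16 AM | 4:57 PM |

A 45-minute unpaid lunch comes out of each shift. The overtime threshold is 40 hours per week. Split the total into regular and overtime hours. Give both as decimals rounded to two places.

Mon: 11:19 AM–7:57 PM = 8 h 38 min; less 45 min break → 7 h 53 min
Tue: 10:36 AM–6:24 PM = 7 h 48 min; less 45 min break → 7 h 3 min
Wed: 6:34 AM–1:48 PM = 7 h 14 min; less 45 min break → 6 h 29 min
Thu: 5:40 AM–3:13 PM = 9 h 33 min; less 45 min break → 8 h 48 min
Fri: 5:00 AM–4:05 PM = 11 h 5 min; less 45 min break → 10 h 20 min
Sat: 8:16 AM–4:57 PM = 8 h 41 min; less 45 min break → 7 h 56 min
Total worked: 48 h 29 min = 48.48 h.
Threshold 40 h → overtime 8 h 29 min, regular 40 h 0 min.

Regular 40.00 hours, overtime 8.48 hours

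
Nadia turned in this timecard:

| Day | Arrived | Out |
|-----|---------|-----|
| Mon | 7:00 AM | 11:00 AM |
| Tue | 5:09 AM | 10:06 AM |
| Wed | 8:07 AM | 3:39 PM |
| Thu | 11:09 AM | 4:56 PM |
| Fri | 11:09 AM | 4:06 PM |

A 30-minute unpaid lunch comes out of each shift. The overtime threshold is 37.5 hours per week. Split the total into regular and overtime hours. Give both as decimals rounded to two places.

Mon: 7:00 AM–11:00 AM = 4 h 0 min; less 30 min break → 3 h 30 min
Tue: 5:09 AM–10:06 AM = 4 h 57 min; less 30 min break → 4 h 27 min
Wed: 8:07 AM–3:39 PM = 7 h 32 min; less 30 min break → 7 h 2 min
Thu: 11:09 AM–4:56 PM = 5 h 47 min; less 30 min break → 5 h 17 min
Fri: 11:09 AM–4:06 PM = 4 h 57 min; less 30 min break → 4 h 27 min
Total worked: 24 h 43 min = 24.72 h.
Threshold 37.5 h → overtime 0 h 0 min, regular 24 h 43 min.

Regular 24.72 hours, overtime 0.00 hours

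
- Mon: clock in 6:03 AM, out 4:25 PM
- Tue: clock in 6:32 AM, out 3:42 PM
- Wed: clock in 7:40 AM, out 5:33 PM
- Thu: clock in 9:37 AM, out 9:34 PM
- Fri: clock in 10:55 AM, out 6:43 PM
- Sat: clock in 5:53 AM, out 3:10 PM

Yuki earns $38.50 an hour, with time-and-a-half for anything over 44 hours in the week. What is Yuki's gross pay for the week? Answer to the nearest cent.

$2528.49

Mon: 6:03 AM–4:25 PM = 10 h 22 min
Tue: 6:32 AM–3:42 PM = 9 h 10 min
Wed: 7:40 AM–5:33 PM = 9 h 53 min
Thu: 9:37 AM–9:34 PM = 11 h 57 min
Fri: 10:55 AM–6:43 PM = 7 h 48 min
Sat: 5:53 AM–3:10 PM = 9 h 17 min
Total worked: 58 h 27 min = 3507 min.
Regular 44 h 0 min = 2640 min at $38.50/h; overtime 14 h 27 min = 867 min at $57.75/h.
Pay = (2640 × $38.50 + 867 × $57.75) ÷ 60 = $2528.49.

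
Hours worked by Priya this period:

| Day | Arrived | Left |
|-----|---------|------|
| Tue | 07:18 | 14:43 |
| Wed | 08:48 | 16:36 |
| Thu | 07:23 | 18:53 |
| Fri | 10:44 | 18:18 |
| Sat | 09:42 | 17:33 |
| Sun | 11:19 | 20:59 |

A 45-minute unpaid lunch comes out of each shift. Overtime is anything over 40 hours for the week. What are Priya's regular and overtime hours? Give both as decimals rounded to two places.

Tue: 07:18–14:43 = 7 h 25 min; less 45 min break → 6 h 40 min
Wed: 08:48–16:36 = 7 h 48 min; less 45 min break → 7 h 3 min
Thu: 07:23–18:53 = 11 h 30 min; less 45 min break → 10 h 45 min
Fri: 10:44–18:18 = 7 h 34 min; less 45 min break → 6 h 49 min
Sat: 09:42–17:33 = 7 h 51 min; less 45 min break → 7 h 6 min
Sun: 11:19–20:59 = 9 h 40 min; less 45 min break → 8 h 55 min
Total worked: 47 h 18 min = 47.30 h.
Threshold 40 h → overtime 7 h 18 min, regular 40 h 0 min.

Regular 40.00 hours, overtime 7.30 hours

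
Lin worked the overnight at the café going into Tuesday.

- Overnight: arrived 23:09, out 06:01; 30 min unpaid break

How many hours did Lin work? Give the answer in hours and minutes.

6 h 22 min

Overnight: 23:09 → midnight = 0 h 51 min; midnight → 06:01 = 6 h 1 min; span 6 h 52 min; less 30 min break → 6 h 22 min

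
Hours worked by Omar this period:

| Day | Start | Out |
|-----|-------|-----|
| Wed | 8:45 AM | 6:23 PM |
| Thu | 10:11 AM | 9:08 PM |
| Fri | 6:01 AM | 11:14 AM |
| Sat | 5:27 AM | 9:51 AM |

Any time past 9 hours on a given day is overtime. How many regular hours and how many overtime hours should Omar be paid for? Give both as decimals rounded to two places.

Regular 27.62 hours, overtime 2.58 hours

Wed: 8:45 AM–6:23 PM = 9 h 38 min
Thu: 10:11 AM–9:08 PM = 10 h 57 min
Fri: 6:01 AM–11:14 AM = 5 h 13 min
Sat: 5:27 AM–9:51 AM = 4 h 24 min
Wed reg 9 h 0 min / OT 0 h 38 min; Thu reg 9 h 0 min / OT 1 h 57 min; Fri reg 5 h 13 min / OT 0 h 0 min; Sat reg 4 h 24 min / OT 0 h 0 min.
Totals: regular 27 h 37 min, overtime 2 h 35 min.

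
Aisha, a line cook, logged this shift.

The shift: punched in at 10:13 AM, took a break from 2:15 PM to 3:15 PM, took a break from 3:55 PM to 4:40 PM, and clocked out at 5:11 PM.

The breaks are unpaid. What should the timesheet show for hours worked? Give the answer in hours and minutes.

5 h 13 min

The shift: 10:13 AM–5:11 PM = 6 h 58 min; less 105 min break → 5 h 13 min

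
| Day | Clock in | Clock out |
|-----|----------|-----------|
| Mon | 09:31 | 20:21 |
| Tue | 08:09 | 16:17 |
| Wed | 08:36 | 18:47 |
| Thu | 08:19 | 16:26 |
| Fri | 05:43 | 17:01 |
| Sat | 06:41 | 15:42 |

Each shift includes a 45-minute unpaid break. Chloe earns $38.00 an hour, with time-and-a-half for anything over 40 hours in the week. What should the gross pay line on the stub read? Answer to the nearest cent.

Mon: 09:31–20:21 = 10 h 50 min; less 45 min break → 10 h 5 min
Tue: 08:09–16:17 = 8 h 8 min; less 45 min break → 7 h 23 min
Wed: 08:36–18:47 = 10 h 11 min; less 45 min break → 9 h 26 min
Thu: 08:19–16:26 = 8 h 7 min; less 45 min break → 7 h 22 min
Fri: 05:43–17:01 = 11 h 18 min; less 45 min break → 10 h 33 min
Sat: 06:41–15:42 = 9 h 1 min; less 45 min break → 8 h 16 min
Total worked: 53 h 5 min = 3185 min.
Regular 40 h 0 min = 2400 min at $38.00/h; overtime 13 h 5 min = 785 min at $57.00/h.
Pay = (2400 × $38.00 + 785 × $57.00) ÷ 60 = $2265.75.

$2265.75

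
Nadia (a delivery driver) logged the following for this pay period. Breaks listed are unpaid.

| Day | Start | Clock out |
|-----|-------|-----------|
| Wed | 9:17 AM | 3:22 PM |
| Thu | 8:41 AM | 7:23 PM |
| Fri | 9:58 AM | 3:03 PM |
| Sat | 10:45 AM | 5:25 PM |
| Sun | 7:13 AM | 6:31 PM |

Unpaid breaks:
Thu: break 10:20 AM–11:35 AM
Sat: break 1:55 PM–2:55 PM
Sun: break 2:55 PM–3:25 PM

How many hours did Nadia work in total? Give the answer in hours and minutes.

37 h 5 min

Wed: 9:17 AM–3:22 PM = 6 h 5 min
Thu: 8:41 AM–7:23 PM = 10 h 42 min; less 75 min break → 9 h 27 min
Fri: 9:58 AM–3:03 PM = 5 h 5 min
Sat: 10:45 AM–5:25 PM = 6 h 40 min; less 60 min break → 5 h 40 min
Sun: 7:13 AM–6:31 PM = 11 h 18 min; less 30 min break → 10 h 48 min
Total: 6 h 5 min + 9 h 27 min + 5 h 5 min + 5 h 40 min + 10 h 48 min = 37 h 5 min.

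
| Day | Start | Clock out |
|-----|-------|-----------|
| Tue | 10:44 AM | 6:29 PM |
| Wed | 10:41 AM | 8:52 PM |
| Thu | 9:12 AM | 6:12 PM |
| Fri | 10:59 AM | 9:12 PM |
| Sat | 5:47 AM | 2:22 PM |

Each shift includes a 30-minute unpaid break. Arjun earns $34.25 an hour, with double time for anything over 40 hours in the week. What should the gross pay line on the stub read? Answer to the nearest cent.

Tue: 10:44 AM–6:29 PM = 7 h 45 min; less 30 min break → 7 h 15 min
Wed: 10:41 AM–8:52 PM = 10 h 11 min; less 30 min break → 9 h 41 min
Thu: 9:12 AM–6:12 PM = 9 h 0 min; less 30 min break → 8 h 30 min
Fri: 10:59 AM–9:12 PM = 10 h 13 min; less 30 min break → 9 h 43 min
Sat: 5:47 AM–2:22 PM = 8 h 35 min; less 30 min break → 8 h 5 min
Total worked: 43 h 14 min = 2594 min.
Regular 40 h 0 min = 2400 min at $34.25/h; overtime 3 h 14 min = 194 min at $68.50/h.
Pay = (2400 × $34.25 + 194 × $68.50) ÷ 60 = $1591.48.

$1591.48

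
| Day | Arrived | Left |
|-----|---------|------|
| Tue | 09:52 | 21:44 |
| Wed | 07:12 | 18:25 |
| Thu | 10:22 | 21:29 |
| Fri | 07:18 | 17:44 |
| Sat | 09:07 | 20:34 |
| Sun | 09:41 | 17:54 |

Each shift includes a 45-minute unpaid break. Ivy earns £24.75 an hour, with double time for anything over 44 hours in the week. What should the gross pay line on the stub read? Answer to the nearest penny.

Tue: 09:52–21:44 = 11 h 52 min; less 45 min break → 11 h 7 min
Wed: 07:12–18:25 = 11 h 13 min; less 45 min break → 10 h 28 min
Thu: 10:22–21:29 = 11 h 7 min; less 45 min break → 10 h 22 min
Fri: 07:18–17:44 = 10 h 26 min; less 45 min break → 9 h 41 min
Sat: 09:07–20:34 = 11 h 27 min; less 45 min break → 10 h 42 min
Sun: 09:41–17:54 = 8 h 13 min; less 45 min break → 7 h 28 min
Total worked: 59 h 48 min = 3588 min.
Regular 44 h 0 min = 2640 min at £24.75/h; overtime 15 h 48 min = 948 min at £49.50/h.
Pay = (2640 × £24.75 + 948 × £49.50) ÷ 60 = £1871.10.

£1871.10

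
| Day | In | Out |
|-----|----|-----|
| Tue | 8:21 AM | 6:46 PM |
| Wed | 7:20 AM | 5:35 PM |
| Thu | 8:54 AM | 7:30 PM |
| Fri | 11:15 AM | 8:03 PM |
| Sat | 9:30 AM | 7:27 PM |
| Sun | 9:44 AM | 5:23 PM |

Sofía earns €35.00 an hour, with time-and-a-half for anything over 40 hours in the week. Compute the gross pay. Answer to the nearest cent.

Tue: 8:21 AM–6:46 PM = 10 h 25 min
Wed: 7:20 AM–5:35 PM = 10 h 15 min
Thu: 8:54 AM–7:30 PM = 10 h 36 min
Fri: 11:15 AM–8:03 PM = 8 h 48 min
Sat: 9:30 AM–7:27 PM = 9 h 57 min
Sun: 9:44 AM–5:23 PM = 7 h 39 min
Total worked: 57 h 40 min = 3460 min.
Regular 40 h 0 min = 2400 min at €35.00/h; overtime 17 h 40 min = 1060 min at €52.50/h.
Pay = (2400 × €35.00 + 1060 × €52.50) ÷ 60 = €2327.50.

€2327.50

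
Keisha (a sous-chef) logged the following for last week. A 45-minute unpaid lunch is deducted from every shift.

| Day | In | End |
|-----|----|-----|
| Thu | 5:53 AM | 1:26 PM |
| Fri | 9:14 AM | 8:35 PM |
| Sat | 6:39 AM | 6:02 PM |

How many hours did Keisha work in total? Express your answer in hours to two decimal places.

Thu: 5:53 AM–1:26 PM = 7 h 33 min; less 45 min break → 6 h 48 min
Fri: 9:14 AM–8:35 PM = 11 h 21 min; less 45 min break → 10 h 36 min
Sat: 6:39 AM–6:02 PM = 11 h 23 min; less 45 min break → 10 h 38 min
Total: 6 h 48 min + 10 h 36 min + 10 h 38 min = 28 h 2 min.

28.03 hours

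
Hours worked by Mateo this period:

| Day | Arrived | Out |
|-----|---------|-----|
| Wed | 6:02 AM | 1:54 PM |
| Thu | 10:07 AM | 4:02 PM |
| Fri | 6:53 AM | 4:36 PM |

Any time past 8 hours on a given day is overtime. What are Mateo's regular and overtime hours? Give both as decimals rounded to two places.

Regular 21.78 hours, overtime 1.72 hours

Wed: 6:02 AM–1:54 PM = 7 h 52 min
Thu: 10:07 AM–4:02 PM = 5 h 55 min
Fri: 6:53 AM–4:36 PM = 9 h 43 min
Wed reg 7 h 52 min / OT 0 h 0 min; Thu reg 5 h 55 min / OT 0 h 0 min; Fri reg 8 h 0 min / OT 1 h 43 min.
Totals: regular 21 h 47 min, overtime 1 h 43 min.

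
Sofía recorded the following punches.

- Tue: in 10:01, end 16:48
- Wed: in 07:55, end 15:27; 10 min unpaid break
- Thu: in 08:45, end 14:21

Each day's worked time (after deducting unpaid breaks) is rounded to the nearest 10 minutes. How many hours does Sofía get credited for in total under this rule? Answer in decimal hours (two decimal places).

Tue: 10:01–16:48 = 6 h 47 min → rounds to 6 h 50 min
Wed: 07:55–15:27 = 7 h 32 min − 10 min = 7 h 22 min → rounds to 7 h 20 min
Thu: 08:45–14:21 = 5 h 36 min → rounds to 5 h 40 min
Total credited: 19 h 50 min.

19.83 hours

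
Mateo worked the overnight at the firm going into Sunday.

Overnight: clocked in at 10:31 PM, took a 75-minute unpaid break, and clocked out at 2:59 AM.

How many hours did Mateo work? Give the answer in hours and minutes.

Overnight: 10:31 PM → midnight = 1 h 29 min; midnight → 2:59 AM = 2 h 59 min; span 4 h 28 min; less 75 min break → 3 h 13 min

3 h 13 min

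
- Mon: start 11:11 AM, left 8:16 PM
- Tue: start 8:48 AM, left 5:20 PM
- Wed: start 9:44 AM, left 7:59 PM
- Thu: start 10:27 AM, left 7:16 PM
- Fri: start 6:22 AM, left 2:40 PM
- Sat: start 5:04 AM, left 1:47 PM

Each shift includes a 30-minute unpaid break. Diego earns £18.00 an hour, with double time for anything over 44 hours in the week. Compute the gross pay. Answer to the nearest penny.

Mon: 11:11 AM–8:16 PM = 9 h 5 min; less 30 min break → 8 h 35 min
Tue: 8:48 AM–5:20 PM = 8 h 32 min; less 30 min break → 8 h 2 min
Wed: 9:44 AM–7:59 PM = 10 h 15 min; less 30 min break → 9 h 45 min
Thu: 10:27 AM–7:16 PM = 8 h 49 min; less 30 min break → 8 h 19 min
Fri: 6:22 AM–2:40 PM = 8 h 18 min; less 30 min break → 7 h 48 min
Sat: 5:04 AM–1:47 PM = 8 h 43 min; less 30 min break → 8 h 13 min
Total worked: 50 h 42 min = 3042 min.
Regular 44 h 0 min = 2640 min at £18.00/h; overtime 6 h 42 min = 402 min at £36.00/h.
Pay = (2640 × £18.00 + 402 × £36.00) ÷ 60 = £1033.20.

£1033.20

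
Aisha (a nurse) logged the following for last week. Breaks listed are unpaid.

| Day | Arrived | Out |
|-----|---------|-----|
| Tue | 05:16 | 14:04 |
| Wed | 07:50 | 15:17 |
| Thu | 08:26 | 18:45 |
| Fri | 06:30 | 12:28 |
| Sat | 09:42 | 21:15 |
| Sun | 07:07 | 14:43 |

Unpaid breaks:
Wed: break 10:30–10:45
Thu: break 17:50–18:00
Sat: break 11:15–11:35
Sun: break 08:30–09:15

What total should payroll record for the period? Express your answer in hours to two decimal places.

Tue: 05:16–14:04 = 8 h 48 min
Wed: 07:50–15:17 = 7 h 27 min; less 15 min break → 7 h 12 min
Thu: 08:26–18:45 = 10 h 19 min; less 10 min break → 10 h 9 min
Fri: 06:30–12:28 = 5 h 58 min
Sat: 09:42–21:15 = 11 h 33 min; less 20 min break → 11 h 13 min
Sun: 07:07–14:43 = 7 h 36 min; less 45 min break → 6 h 51 min
Total: 8 h 48 min + 7 h 12 min + 10 h 9 min + 5 h 58 min + 11 h 13 min + 6 h 51 min = 50 h 11 min.

50.18 hours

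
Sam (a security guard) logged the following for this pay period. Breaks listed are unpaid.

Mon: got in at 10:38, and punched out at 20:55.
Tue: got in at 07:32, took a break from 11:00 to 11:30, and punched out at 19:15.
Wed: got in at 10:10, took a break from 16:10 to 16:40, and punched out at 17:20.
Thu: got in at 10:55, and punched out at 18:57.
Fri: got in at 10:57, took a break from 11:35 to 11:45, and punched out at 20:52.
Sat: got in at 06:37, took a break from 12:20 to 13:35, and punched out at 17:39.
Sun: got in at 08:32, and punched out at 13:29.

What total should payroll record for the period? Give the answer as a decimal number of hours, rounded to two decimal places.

60.68 hours

Mon: 10:38–20:55 = 10 h 17 min
Tue: 07:32–19:15 = 11 h 43 min; less 30 min break → 11 h 13 min
Wed: 10:10–17:20 = 7 h 10 min; less 30 min break → 6 h 40 min
Thu: 10:55–18:57 = 8 h 2 min
Fri: 10:57–20:52 = 9 h 55 min; less 10 min break → 9 h 45 min
Sat: 06:37–17:39 = 11 h 2 min; less 75 min break → 9 h 47 min
Sun: 08:32–13:29 = 4 h 57 min
Total: 10 h 17 min + 11 h 13 min + 6 h 40 min + 8 h 2 min + 9 h 45 min + 9 h 47 min + 4 h 57 min = 60 h 41 min.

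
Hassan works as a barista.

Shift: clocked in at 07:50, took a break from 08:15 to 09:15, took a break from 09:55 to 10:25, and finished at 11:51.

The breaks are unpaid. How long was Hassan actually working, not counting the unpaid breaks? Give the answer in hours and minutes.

Shift: 07:50–11:51 = 4 h 1 min; less 90 min break → 2 h 31 min

2 h 31 min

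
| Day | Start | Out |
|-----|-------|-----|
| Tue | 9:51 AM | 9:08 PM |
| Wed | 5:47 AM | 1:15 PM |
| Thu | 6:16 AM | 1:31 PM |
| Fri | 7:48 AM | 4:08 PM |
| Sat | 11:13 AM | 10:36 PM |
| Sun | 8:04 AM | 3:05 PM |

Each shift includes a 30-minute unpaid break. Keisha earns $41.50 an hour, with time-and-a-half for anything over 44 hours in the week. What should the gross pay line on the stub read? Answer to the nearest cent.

Tue: 9:51 AM–9:08 PM = 11 h 17 min; less 30 min break → 10 h 47 min
Wed: 5:47 AM–1:15 PM = 7 h 28 min; less 30 min break → 6 h 58 min
Thu: 6:16 AM–1:31 PM = 7 h 15 min; less 30 min break → 6 h 45 min
Fri: 7:48 AM–4:08 PM = 8 h 20 min; less 30 min break → 7 h 50 min
Sat: 11:13 AM–10:36 PM = 11 h 23 min; less 30 min break → 10 h 53 min
Sun: 8:04 AM–3:05 PM = 7 h 1 min; less 30 min break → 6 h 31 min
Total worked: 49 h 44 min = 2984 min.
Regular 44 h 0 min = 2640 min at $41.50/h; overtime 5 h 44 min = 344 min at $62.25/h.
Pay = (2640 × $41.50 + 344 × $62.25) ÷ 60 = $2182.90.

$2182.90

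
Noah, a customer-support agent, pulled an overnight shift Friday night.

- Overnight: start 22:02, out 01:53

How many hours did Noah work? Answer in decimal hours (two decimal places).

Overnight: 22:02 → midnight = 1 h 58 min; midnight → 01:53 = 1 h 53 min; span 3 h 51 min

3.85 hours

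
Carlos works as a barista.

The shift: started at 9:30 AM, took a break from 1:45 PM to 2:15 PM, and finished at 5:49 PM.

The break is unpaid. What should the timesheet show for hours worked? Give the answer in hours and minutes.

7 h 49 min

The shift: 9:30 AM–5:49 PM = 8 h 19 min; less 30 min break → 7 h 49 min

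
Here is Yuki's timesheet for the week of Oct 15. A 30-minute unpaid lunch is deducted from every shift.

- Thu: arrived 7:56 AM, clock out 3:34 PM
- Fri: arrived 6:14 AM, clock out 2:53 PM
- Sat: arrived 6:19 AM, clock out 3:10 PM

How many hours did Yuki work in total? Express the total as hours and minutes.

23 h 38 min

Thu: 7:56 AM–3:34 PM = 7 h 38 min; less 30 min break → 7 h 8 min
Fri: 6:14 AM–2:53 PM = 8 h 39 min; less 30 min break → 8 h 9 min
Sat: 6:19 AM–3:10 PM = 8 h 51 min; less 30 min break → 8 h 21 min
Total: 7 h 8 min + 8 h 9 min + 8 h 21 min = 23 h 38 min.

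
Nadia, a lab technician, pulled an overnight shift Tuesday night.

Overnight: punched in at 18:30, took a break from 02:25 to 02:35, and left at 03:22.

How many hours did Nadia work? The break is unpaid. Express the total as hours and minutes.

8 h 42 min

Overnight: 18:30 → midnight = 5 h 30 min; midnight → 03:22 = 3 h 22 min; span 8 h 52 min; less 10 min break → 8 h 42 min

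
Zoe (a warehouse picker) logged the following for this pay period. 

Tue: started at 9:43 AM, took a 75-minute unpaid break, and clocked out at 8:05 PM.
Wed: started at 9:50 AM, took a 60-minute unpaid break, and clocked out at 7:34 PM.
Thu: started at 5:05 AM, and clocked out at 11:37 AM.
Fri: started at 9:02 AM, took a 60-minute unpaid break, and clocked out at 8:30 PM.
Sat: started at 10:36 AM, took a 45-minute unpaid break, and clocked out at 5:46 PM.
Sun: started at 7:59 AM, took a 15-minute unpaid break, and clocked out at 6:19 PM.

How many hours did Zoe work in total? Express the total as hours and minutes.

Tue: 9:43 AM–8:05 PM = 10 h 22 min; less 75 min break → 9 h 7 min
Wed: 9:50 AM–7:34 PM = 9 h 44 min; less 60 min break → 8 h 44 min
Thu: 5:05 AM–11:37 AM = 6 h 32 min
Fri: 9:02 AM–8:30 PM = 11 h 28 min; less 60 min break → 10 h 28 min
Sat: 10:36 AM–5:46 PM = 7 h 10 min; less 45 min break → 6 h 25 min
Sun: 7:59 AM–6:19 PM = 10 h 20 min; less 15 min break → 10 h 5 min
Total: 9 h 7 min + 8 h 44 min + 6 h 32 min + 10 h 28 min + 6 h 25 min + 10 h 5 min = 51 h 21 min.

51 h 21 min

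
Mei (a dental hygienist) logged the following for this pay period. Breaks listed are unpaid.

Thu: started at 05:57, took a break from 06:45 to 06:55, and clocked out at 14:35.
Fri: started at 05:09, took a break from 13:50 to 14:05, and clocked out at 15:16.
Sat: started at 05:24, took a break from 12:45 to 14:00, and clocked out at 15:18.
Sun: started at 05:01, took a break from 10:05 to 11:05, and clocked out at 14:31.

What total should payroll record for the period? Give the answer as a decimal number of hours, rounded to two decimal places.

Thu: 05:57–14:35 = 8 h 38 min; less 10 min break → 8 h 28 min
Fri: 05:09–15:16 = 10 h 7 min; less 15 min break → 9 h 52 min
Sat: 05:24–15:18 = 9 h 54 min; less 75 min break → 8 h 39 min
Sun: 05:01–14:31 = 9 h 30 min; less 60 min break → 8 h 30 min
Total: 8 h 28 min + 9 h 52 min + 8 h 39 min + 8 h 30 min = 35 h 29 min.

35.48 hours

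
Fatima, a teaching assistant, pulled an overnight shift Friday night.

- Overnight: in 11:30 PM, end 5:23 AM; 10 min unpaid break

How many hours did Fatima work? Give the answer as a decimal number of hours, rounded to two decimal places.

5.72 hours

Overnight: 11:30 PM → midnight = 0 h 30 min; midnight → 5:23 AM = 5 h 23 min; span 5 h 53 min; less 10 min break → 5 h 43 min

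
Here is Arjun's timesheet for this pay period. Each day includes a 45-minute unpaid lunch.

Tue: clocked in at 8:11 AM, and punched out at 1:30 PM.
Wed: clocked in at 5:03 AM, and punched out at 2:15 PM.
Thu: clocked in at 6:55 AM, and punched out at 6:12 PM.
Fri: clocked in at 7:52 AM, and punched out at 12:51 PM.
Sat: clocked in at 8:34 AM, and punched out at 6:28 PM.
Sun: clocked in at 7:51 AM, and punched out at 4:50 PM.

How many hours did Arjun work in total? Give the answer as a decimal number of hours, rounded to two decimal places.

45.17 hours

Tue: 8:11 AM–1:30 PM = 5 h 19 min; less 45 min break → 4 h 34 min
Wed: 5:03 AM–2:15 PM = 9 h 12 min; less 45 min break → 8 h 27 min
Thu: 6:55 AM–6:12 PM = 11 h 17 min; less 45 min break → 10 h 32 min
Fri: 7:52 AM–12:51 PM = 4 h 59 min; less 45 min break → 4 h 14 min
Sat: 8:34 AM–6:28 PM = 9 h 54 min; less 45 min break → 9 h 9 min
Sun: 7:51 AM–4:50 PM = 8 h 59 min; less 45 min break → 8 h 14 min
Total: 4 h 34 min + 8 h 27 min + 10 h 32 min + 4 h 14 min + 9 h 9 min + 8 h 14 min = 45 h 10 min.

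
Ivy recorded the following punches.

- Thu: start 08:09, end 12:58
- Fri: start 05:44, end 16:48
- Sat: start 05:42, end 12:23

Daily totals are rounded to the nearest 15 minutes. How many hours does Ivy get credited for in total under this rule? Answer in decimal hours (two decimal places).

22.50 hours

Thu: 08:09–12:58 = 4 h 49 min → rounds to 4 h 45 min
Fri: 05:44–16:48 = 11 h 4 min → rounds to 11 h 0 min
Sat: 05:42–12:23 = 6 h 41 min → rounds to 6 h 45 min
Total credited: 22 h 30 min.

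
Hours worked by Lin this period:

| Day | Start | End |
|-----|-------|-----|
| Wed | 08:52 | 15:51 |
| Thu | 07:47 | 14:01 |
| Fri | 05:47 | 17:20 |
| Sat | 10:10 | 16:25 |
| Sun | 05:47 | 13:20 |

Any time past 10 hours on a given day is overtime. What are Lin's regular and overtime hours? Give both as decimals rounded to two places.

Wed: 08:52–15:51 = 6 h 59 min
Thu: 07:47–14:01 = 6 h 14 min
Fri: 05:47–17:20 = 11 h 33 min
Sat: 10:10–16:25 = 6 h 15 min
Sun: 05:47–13:20 = 7 h 33 min
Wed reg 6 h 59 min / OT 0 h 0 min; Thu reg 6 h 14 min / OT 0 h 0 min; Fri reg 10 h 0 min / OT 1 h 33 min; Sat reg 6 h 15 min / OT 0 h 0 min; Sun reg 7 h 33 min / OT 0 h 0 min.
Totals: regular 37 h 1 min, overtime 1 h 33 min.

Regular 37.02 hours, overtime 1.55 hours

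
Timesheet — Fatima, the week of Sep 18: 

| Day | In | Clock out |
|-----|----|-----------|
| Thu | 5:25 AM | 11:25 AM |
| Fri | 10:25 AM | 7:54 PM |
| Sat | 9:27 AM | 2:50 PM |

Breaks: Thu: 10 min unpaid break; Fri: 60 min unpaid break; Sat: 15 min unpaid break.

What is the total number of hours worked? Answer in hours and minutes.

19 h 27 min

Thu: 5:25 AM–11:25 AM = 6 h 0 min; less 10 min break → 5 h 50 min
Fri: 10:25 AM–7:54 PM = 9 h 29 min; less 60 min break → 8 h 29 min
Sat: 9:27 AM–2:50 PM = 5 h 23 min; less 15 min break → 5 h 8 min
Total: 5 h 50 min + 8 h 29 min + 5 h 8 min = 19 h 27 min.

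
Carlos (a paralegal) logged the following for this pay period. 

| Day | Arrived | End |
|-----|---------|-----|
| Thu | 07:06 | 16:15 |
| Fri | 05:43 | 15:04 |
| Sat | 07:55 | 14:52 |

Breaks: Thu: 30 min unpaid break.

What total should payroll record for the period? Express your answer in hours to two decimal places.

Thu: 07:06–16:15 = 9 h 9 min; less 30 min break → 8 h 39 min
Fri: 05:43–15:04 = 9 h 21 min
Sat: 07:55–14:52 = 6 h 57 min
Total: 8 h 39 min + 9 h 21 min + 6 h 57 min = 24 h 57 min.

24.95 hours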